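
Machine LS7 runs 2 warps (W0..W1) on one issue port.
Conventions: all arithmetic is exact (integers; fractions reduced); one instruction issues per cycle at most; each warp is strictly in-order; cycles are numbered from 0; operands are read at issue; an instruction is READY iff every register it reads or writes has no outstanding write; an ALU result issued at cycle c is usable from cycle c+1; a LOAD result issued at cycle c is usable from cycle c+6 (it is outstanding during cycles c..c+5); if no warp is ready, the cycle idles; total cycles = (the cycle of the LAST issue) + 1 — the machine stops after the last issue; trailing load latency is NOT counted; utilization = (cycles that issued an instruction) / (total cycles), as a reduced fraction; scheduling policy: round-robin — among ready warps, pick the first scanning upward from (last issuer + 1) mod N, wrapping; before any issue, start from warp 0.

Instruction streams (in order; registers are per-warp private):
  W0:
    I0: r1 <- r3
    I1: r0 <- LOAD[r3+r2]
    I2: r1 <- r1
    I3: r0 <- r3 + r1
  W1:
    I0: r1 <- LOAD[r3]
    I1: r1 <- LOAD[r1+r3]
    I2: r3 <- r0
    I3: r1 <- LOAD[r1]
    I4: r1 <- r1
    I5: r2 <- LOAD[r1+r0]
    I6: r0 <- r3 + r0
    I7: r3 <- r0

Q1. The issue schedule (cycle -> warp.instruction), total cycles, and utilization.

cycle 0: W0.I0
cycle 1: W1.I0
cycle 2: W0.I1
cycle 3: W0.I2
cycle 4: idle
cycle 5: idle
cycle 6: idle
cycle 7: W1.I1
cycle 8: W0.I3
cycle 9: W1.I2
cycle 10: idle
cycle 11: idle
cycle 12: idle
cycle 13: W1.I3
cycle 14: idle
cycle 15: idle
cycle 16: idle
cycle 17: idle
cycle 18: idle
cycle 19: W1.I4
cycle 20: W1.I5
cycle 21: W1.I6
cycle 22: W1.I7

Answer: 23 cycles, utilization 12/23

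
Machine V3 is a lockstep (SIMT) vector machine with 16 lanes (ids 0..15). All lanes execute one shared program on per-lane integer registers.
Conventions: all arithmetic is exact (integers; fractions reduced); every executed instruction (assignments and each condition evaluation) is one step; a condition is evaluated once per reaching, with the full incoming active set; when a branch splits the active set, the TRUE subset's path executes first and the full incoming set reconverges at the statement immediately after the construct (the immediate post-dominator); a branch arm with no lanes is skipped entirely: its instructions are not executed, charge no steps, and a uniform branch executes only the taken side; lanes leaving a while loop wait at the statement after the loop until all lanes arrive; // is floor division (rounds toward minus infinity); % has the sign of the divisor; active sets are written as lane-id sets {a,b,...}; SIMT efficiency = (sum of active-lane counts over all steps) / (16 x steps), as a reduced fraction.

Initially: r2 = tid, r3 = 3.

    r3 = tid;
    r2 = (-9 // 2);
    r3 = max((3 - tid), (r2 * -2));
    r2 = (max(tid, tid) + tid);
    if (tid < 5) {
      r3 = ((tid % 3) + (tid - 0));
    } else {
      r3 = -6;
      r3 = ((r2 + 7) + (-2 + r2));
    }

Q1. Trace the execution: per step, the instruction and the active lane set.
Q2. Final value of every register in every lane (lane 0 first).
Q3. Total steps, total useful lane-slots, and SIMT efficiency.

step 0: r3 <- tid                    {0,1,2,3,4,5,6,7,8,9,10,11,12,13,14,15}
step 1: r2 <- (-9 // 2)              {0,1,2,3,4,5,6,7,8,9,10,11,12,13,14,15}
step 2: r3 <- max((3 - tid), (r2 * -2)) {0,1,2,3,4,5,6,7,8,9,10,11,12,13,14,15}
step 3: r2 <- (max(tid, tid) + tid)  {0,1,2,3,4,5,6,7,8,9,10,11,12,13,14,15}
step 4: eval (tid < 5)               {0,1,2,3,4,5,6,7,8,9,10,11,12,13,14,15}
step 5: r3 <- ((tid % 3) + (tid - 0)) {0,1,2,3,4}
step 6: r3 <- -6                     {5,6,7,8,9,10,11,12,13,14,15}
step 7: r3 <- ((r2 + 7) + (-2 + r2)) {5,6,7,8,9,10,11,12,13,14,15}

Answer: 8 steps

r2: 0,2,4,6,8,10,12,14,16,18,20,22,24,26,28,30
r3: 0,2,4,3,5,25,29,33,37,41,45,49,53,57,61,65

steps = 8; useful = 107; efficiency = 107/128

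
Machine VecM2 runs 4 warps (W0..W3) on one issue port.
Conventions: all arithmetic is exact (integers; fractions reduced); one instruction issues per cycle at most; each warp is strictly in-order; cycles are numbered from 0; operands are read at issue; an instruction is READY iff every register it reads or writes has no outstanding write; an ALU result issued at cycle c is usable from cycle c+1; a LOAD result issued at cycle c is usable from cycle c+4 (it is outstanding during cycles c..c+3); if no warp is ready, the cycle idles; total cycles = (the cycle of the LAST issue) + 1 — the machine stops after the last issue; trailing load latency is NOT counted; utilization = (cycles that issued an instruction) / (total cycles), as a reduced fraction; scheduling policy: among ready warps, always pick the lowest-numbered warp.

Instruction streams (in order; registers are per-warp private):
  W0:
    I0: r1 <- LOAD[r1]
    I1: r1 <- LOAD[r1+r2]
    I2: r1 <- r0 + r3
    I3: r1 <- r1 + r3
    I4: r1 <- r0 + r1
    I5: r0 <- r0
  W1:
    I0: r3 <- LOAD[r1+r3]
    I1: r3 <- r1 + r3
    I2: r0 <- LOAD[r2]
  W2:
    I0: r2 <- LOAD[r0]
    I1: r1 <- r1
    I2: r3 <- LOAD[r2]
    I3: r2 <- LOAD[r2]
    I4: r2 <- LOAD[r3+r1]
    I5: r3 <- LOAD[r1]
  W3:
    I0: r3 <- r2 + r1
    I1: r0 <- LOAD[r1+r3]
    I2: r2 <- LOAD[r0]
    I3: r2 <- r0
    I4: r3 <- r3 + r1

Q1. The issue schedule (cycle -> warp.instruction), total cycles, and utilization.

cycle 0: W0.I0
cycle 1: W1.I0
cycle 2: W2.I0
cycle 3: W2.I1
cycle 4: W0.I1
cycle 5: W1.I1
cycle 6: W1.I2
cycle 7: W2.I2
cycle 8: W0.I2
cycle 9: W0.I3
cycle 10: W0.I4
cycle 11: W0.I5
cycle 12: W2.I3
cycle 13: W3.I0
cycle 14: W3.I1
cycle 15: idle
cycle 16: W2.I4
cycle 17: W2.I5
cycle 18: W3.I2
cycle 19: idle
cycle 20: idle
cycle 21: idle
cycle 22: W3.I3
cycle 23: W3.I4

Answer: 24 cycles, utilization 5/6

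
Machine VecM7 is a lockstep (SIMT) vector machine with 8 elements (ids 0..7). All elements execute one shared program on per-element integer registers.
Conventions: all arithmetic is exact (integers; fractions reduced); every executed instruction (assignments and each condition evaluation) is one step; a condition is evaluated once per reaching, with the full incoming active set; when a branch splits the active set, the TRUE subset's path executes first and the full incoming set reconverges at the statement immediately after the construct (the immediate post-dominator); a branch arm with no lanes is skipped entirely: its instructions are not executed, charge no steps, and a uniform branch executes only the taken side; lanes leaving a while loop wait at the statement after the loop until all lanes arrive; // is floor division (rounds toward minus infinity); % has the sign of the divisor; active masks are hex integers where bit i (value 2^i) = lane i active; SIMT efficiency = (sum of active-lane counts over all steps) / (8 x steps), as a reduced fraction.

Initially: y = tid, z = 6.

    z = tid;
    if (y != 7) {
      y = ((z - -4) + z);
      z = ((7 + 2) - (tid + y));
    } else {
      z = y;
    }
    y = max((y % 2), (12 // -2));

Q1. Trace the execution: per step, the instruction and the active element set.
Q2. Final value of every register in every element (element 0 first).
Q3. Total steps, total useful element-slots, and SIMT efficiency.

step 0: z <- tid                     0xff
step 1: eval (y != 7)                0xff
step 2: y <- ((z - -4) + z)          0x7f
step 3: z <- ((7 + 2) - (tid + y))   0x7f
step 4: z <- y                       0x80
step 5: y <- max((y % 2), (12 // -2)) 0xff

Answer: 6 steps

y: 0,0,0,0,0,0,0,1
z: 5,2,-1,-4,-7,-10,-13,7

steps = 6; useful = 39; efficiency = 39/48 = 13/16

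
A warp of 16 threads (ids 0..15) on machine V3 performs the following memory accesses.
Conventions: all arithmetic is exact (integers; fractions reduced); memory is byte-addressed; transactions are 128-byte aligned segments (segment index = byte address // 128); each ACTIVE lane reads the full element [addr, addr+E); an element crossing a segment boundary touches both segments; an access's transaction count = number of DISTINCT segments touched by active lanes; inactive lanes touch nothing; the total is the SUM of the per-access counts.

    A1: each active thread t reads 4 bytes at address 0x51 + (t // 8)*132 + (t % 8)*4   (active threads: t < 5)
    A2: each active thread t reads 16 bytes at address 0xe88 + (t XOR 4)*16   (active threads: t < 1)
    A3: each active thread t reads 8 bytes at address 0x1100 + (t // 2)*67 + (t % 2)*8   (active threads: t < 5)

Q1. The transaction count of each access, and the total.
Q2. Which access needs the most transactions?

A1: 1 transaction
A2: 1 transaction
A3: 2 transactions

Answer: 1,1,2; total 4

Answer: A3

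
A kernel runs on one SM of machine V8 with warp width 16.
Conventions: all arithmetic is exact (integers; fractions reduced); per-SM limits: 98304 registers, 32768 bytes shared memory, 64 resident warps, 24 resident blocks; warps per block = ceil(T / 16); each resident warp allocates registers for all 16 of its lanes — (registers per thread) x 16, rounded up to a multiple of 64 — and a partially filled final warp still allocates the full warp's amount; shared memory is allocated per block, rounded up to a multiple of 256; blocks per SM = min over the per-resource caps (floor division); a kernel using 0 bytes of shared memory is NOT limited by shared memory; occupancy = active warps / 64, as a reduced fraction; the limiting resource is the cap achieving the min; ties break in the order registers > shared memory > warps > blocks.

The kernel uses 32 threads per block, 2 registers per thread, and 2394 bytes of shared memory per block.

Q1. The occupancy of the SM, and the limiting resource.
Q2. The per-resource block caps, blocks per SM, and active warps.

Answer: occupancy 3/8, limited by shared memory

registers: 768 blocks
shared memory: 12 blocks
warps: 32 blocks
blocks: 24 blocks

Answer: 12 blocks, 24 active warps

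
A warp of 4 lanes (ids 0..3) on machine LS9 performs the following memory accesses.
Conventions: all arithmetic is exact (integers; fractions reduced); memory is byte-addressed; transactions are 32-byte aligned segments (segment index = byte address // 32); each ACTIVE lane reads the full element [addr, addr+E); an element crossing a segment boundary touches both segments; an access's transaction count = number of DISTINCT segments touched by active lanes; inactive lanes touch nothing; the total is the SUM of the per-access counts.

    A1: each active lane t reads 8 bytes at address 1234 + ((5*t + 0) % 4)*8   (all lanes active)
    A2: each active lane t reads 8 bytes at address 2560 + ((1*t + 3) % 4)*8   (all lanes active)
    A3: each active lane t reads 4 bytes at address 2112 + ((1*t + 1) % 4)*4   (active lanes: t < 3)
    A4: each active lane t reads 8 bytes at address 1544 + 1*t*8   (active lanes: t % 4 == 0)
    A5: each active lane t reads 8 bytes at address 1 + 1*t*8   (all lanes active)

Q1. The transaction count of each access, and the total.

A1: 2 transactions
A2: 1 transaction
A3: 1 transaction
A4: 1 transaction
A5: 2 transactions

Answer: 2,1,1,1,2; total 7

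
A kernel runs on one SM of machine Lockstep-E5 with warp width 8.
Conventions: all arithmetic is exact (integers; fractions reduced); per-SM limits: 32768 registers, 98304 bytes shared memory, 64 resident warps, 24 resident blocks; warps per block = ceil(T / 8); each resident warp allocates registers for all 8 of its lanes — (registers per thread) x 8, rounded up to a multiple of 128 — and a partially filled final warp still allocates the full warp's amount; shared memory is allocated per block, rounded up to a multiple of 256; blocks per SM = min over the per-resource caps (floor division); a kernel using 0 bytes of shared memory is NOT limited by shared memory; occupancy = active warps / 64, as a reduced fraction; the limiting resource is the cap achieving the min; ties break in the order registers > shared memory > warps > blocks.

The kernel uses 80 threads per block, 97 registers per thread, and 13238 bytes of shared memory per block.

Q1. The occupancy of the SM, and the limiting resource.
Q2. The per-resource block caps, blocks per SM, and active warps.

Answer: occupancy 15/32, limited by registers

registers: 3 blocks
shared memory: 7 blocks
warps: 6 blocks
blocks: 24 blocks

Answer: 3 blocks, 30 active warps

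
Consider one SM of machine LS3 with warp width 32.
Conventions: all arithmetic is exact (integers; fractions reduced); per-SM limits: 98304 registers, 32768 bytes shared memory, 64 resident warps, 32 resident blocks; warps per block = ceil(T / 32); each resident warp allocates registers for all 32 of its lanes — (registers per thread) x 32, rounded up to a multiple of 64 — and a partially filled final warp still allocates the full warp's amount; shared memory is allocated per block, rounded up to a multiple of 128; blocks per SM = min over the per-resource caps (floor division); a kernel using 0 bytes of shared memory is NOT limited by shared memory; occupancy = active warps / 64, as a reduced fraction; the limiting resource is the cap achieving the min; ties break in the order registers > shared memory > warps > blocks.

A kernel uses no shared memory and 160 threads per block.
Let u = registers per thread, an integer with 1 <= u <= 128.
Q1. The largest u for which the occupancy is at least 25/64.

Answer: u = 122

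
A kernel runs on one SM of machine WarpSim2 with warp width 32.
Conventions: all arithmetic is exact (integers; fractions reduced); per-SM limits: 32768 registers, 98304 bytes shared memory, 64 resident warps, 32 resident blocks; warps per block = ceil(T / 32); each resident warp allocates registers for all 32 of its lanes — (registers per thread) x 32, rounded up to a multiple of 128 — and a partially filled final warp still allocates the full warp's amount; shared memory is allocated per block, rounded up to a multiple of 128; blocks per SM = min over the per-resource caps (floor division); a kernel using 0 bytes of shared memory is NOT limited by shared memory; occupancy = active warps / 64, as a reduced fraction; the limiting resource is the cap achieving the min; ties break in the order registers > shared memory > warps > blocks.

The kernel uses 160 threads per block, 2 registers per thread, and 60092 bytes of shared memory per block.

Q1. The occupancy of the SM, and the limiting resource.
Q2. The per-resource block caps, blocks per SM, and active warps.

Answer: occupancy 5/64, limited by shared memory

registers: 51 blocks
shared memory: 1 block
warps: 12 blocks
blocks: 32 blocks

Answer: 1 block, 5 active warps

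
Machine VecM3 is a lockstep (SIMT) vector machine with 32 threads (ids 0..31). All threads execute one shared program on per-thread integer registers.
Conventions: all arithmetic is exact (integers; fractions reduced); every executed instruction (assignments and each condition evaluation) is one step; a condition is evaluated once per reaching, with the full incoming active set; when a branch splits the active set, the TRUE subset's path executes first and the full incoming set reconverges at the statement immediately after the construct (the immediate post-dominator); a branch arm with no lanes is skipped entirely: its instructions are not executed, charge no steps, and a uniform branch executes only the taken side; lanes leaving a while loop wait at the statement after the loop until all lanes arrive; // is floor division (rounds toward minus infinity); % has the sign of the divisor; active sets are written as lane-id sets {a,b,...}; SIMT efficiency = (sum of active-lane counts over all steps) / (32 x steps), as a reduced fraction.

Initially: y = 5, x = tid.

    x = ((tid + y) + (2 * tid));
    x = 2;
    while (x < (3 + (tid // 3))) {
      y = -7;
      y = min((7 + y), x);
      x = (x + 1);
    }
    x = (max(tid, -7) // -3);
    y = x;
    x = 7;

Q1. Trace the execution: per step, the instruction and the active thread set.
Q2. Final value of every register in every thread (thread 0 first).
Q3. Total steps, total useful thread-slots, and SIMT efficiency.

step 0: x <- ((tid + y) + (2 * tid)) {0,1,2,3,4,5,6,7,8,9,10,11,12,13,14,15,16,17,18,19,20,21,22,23,24,25,26,27,28,29,30,31}
step 1: x <- 2                       {0,1,2,3,4,5,6,7,8,9,10,11,12,13,14,15,16,17,18,19,20,21,22,23,24,25,26,27,28,29,30,31}
step 2: eval (x < (3 + (tid // 3)))  {0,1,2,3,4,5,6,7,8,9,10,11,12,13,14,15,16,17,18,19,20,21,22,23,24,25,26,27,28,29,30,31}
step 3: y <- -7                      {0,1,2,3,4,5,6,7,8,9,10,11,12,13,14,15,16,17,18,19,20,21,22,23,24,25,26,27,28,29,30,31}
step 4: y <- min((7 + y), x)         {0,1,2,3,4,5,6,7,8,9,10,11,12,13,14,15,16,17,18,19,20,21,22,23,24,25,26,27,28,29,30,31}
step 5: x <- (x + 1)                 {0,1,2,3,4,5,6,7,8,9,10,11,12,13,14,15,16,17,18,19,20,21,22,23,24,25,26,27,28,29,30,31}
step 6: eval (x < (3 + (tid // 3)))  {0,1,2,3,4,5,6,7,8,9,10,11,12,13,14,15,16,17,18,19,20,21,22,23,24,25,26,27,28,29,30,31}
step 7: y <- -7                      {3,4,5,6,7,8,9,10,11,12,13,14,15,16,17,18,19,20,21,22,23,24,25,26,27,28,29,30,31}
step 8: y <- min((7 + y), x)         {3,4,5,6,7,8,9,10,11,12,13,14,15,16,17,18,19,20,21,22,23,24,25,26,27,28,29,30,31}
step 9: x <- (x + 1)                 {3,4,5,6,7,8,9,10,11,12,13,14,15,16,17,18,19,20,21,22,23,24,25,26,27,28,29,30,31}
step 10: eval (x < (3 + (tid // 3)))  {3,4,5,6,7,8,9,10,11,12,13,14,15,16,17,18,19,20,21,22,23,24,25,26,27,28,29,30,31}
step 11: y <- -7                      {6,7,8,9,10,11,12,13,14,15,16,17,18,19,20,21,22,23,24,25,26,27,28,29,30,31}
step 12: y <- min((7 + y), x)         {6,7,8,9,10,11,12,13,14,15,16,17,18,19,20,21,22,23,24,25,26,27,28,29,30,31}
step 13: x <- (x + 1)                 {6,7,8,9,10,11,12,13,14,15,16,17,18,19,20,21,22,23,24,25,26,27,28,29,30,31}
step 14: eval (x < (3 + (tid // 3)))  {6,7,8,9,10,11,12,13,14,15,16,17,18,19,20,21,22,23,24,25,26,27,28,29,30,31}
step 15: y <- -7                      {9,10,11,12,13,14,15,16,17,18,19,20,21,22,23,24,25,26,27,28,29,30,31}
step 16: y <- min((7 + y), x)         {9,10,11,12,13,14,15,16,17,18,19,20,21,22,23,24,25,26,27,28,29,30,31}
step 17: x <- (x + 1)                 {9,10,11,12,13,14,15,16,17,18,19,20,21,22,23,24,25,26,27,28,29,30,31}
step 18: eval (x < (3 + (tid // 3)))  {9,10,11,12,13,14,15,16,17,18,19,20,21,22,23,24,25,26,27,28,29,30,31}
step 19: y <- -7                      {12,13,14,15,16,17,18,19,20,21,22,23,24,25,26,27,28,29,30,31}
step 20: y <- min((7 + y), x)         {12,13,14,15,16,17,18,19,20,21,22,23,24,25,26,27,28,29,30,31}
step 21: x <- (x + 1)                 {12,13,14,15,16,17,18,19,20,21,22,23,24,25,26,27,28,29,30,31}
step 22: eval (x < (3 + (tid // 3)))  {12,13,14,15,16,17,18,19,20,21,22,23,24,25,26,27,28,29,30,31}
step 23: y <- -7                      {15,16,17,18,19,20,21,22,23,24,25,26,27,28,29,30,31}
step 24: y <- min((7 + y), x)         {15,16,17,18,19,20,21,22,23,24,25,26,27,28,29,30,31}
step 25: x <- (x + 1)                 {15,16,17,18,19,20,21,22,23,24,25,26,27,28,29,30,31}
step 26: eval (x < (3 + (tid // 3)))  {15,16,17,18,19,20,21,22,23,24,25,26,27,28,29,30,31}
step 27: y <- -7                      {18,19,20,21,22,23,24,25,26,27,28,29,30,31}
step 28: y <- min((7 + y), x)         {18,19,20,21,22,23,24,25,26,27,28,29,30,31}
step 29: x <- (x + 1)                 {18,19,20,21,22,23,24,25,26,27,28,29,30,31}
step 30: eval (x < (3 + (tid // 3)))  {18,19,20,21,22,23,24,25,26,27,28,29,30,31}
step 31: y <- -7                      {21,22,23,24,25,26,27,28,29,30,31}
step 32: y <- min((7 + y), x)         {21,22,23,24,25,26,27,28,29,30,31}
step 33: x <- (x + 1)                 {21,22,23,24,25,26,27,28,29,30,31}
step 34: eval (x < (3 + (tid // 3)))  {21,22,23,24,25,26,27,28,29,30,31}
step 35: y <- -7                      {24,25,26,27,28,29,30,31}
step 36: y <- min((7 + y), x)         {24,25,26,27,28,29,30,31}
step 37: x <- (x + 1)                 {24,25,26,27,28,29,30,31}
step 38: eval (x < (3 + (tid // 3)))  {24,25,26,27,28,29,30,31}
step 39: y <- -7                      {27,28,29,30,31}
step 40: y <- min((7 + y), x)         {27,28,29,30,31}
step 41: x <- (x + 1)                 {27,28,29,30,31}
step 42: eval (x < (3 + (tid // 3)))  {27,28,29,30,31}
step 43: y <- -7                      {30,31}
step 44: y <- min((7 + y), x)         {30,31}
step 45: x <- (x + 1)                 {30,31}
step 46: eval (x < (3 + (tid // 3)))  {30,31}
step 47: x <- (max(tid, -7) // -3)    {0,1,2,3,4,5,6,7,8,9,10,11,12,13,14,15,16,17,18,19,20,21,22,23,24,25,26,27,28,29,30,31}
step 48: y <- x                       {0,1,2,3,4,5,6,7,8,9,10,11,12,13,14,15,16,17,18,19,20,21,22,23,24,25,26,27,28,29,30,31}
step 49: x <- 7                       {0,1,2,3,4,5,6,7,8,9,10,11,12,13,14,15,16,17,18,19,20,21,22,23,24,25,26,27,28,29,30,31}

Answer: 50 steps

y: 0,-1,-1,-1,-2,-2,-2,-3,-3,-3,-4,-4,-4,-5,-5,-5,-6,-6,-6,-7,-7,-7,-8,-8,-8,-9,-9,-9,-10,-10,-10,-11
x: 7,7,7,7,7,7,7,7,7,7,7,7,7,7,7,7,7,7,7,7,7,7,7,7,7,7,7,7,7,7,7,7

steps = 50; useful = 940; efficiency = 940/1600 = 47/80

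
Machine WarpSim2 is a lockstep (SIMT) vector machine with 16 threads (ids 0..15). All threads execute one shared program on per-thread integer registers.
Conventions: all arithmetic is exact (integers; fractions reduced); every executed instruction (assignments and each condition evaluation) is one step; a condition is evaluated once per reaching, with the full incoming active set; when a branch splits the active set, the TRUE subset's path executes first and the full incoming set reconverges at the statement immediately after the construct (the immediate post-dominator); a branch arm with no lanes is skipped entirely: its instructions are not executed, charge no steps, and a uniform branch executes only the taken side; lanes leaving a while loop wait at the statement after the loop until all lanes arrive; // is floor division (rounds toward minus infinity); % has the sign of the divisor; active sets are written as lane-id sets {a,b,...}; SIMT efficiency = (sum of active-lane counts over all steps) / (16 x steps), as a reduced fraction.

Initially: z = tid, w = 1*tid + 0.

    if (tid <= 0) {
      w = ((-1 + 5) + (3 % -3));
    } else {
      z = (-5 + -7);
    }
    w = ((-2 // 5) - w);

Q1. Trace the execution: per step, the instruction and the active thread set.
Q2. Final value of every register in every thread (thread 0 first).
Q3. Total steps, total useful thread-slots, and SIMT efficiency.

step 0: eval (tid <= 0)              {0,1,2,3,4,5,6,7,8,9,10,11,12,13,14,15}
step 1: w <- ((-1 + 5) + (3 % -3))   {0}
step 2: z <- (-5 + -7)               {1,2,3,4,5,6,7,8,9,10,11,12,13,14,15}
step 3: w <- ((-2 // 5) - w)         {0,1,2,3,4,5,6,7,8,9,10,11,12,13,14,15}

Answer: 4 steps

z: 0,-12,-12,-12,-12,-12,-12,-12,-12,-12,-12,-12,-12,-12,-12,-12
w: -5,-2,-3,-4,-5,-6,-7,-8,-9,-10,-11,-12,-13,-14,-15,-16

steps = 4; useful = 48; efficiency = 48/64 = 3/4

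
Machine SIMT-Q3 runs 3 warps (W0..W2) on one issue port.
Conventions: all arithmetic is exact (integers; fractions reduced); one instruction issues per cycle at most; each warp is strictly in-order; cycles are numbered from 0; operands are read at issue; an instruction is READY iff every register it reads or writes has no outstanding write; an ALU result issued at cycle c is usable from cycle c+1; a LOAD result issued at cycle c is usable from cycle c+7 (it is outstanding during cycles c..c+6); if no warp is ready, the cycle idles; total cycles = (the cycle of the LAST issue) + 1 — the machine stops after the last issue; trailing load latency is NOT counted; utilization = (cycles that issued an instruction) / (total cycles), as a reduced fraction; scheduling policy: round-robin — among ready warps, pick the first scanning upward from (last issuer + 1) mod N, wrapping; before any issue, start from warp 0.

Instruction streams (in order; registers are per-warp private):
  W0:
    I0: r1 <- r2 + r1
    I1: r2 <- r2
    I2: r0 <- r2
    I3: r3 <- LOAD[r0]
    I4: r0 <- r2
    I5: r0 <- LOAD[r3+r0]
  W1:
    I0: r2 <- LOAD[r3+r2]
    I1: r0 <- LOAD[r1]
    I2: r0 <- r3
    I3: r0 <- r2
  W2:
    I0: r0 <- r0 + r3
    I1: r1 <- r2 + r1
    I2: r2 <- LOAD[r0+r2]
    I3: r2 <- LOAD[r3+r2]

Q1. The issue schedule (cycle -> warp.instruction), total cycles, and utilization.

cycle 0: W0.I0
cycle 1: W1.I0
cycle 2: W2.I0
cycle 3: W0.I1
cycle 4: W1.I1
cycle 5: W2.I1
cycle 6: W0.I2
cycle 7: W2.I2
cycle 8: W0.I3
cycle 9: W0.I4
cycle 10: idle
cycle 11: W1.I2
cycle 12: W1.I3
cycle 13: idle
cycle 14: W2.I3
cycle 15: W0.I5

Answer: 16 cycles, utilization 7/8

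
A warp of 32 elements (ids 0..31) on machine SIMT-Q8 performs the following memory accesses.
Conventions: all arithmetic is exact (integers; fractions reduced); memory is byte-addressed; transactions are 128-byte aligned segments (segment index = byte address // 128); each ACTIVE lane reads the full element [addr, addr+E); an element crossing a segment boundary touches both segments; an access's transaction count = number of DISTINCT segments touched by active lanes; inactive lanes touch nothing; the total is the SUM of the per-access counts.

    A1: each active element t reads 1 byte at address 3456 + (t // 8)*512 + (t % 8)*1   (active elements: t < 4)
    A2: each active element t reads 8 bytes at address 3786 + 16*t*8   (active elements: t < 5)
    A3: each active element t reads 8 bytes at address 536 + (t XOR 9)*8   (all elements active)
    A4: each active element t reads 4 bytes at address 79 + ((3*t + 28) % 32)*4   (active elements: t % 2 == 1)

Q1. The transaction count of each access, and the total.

A1: 1 transaction
A2: 5 transactions
A3: 3 transactions
A4: 2 transactions

Answer: 1,5,3,2; total 11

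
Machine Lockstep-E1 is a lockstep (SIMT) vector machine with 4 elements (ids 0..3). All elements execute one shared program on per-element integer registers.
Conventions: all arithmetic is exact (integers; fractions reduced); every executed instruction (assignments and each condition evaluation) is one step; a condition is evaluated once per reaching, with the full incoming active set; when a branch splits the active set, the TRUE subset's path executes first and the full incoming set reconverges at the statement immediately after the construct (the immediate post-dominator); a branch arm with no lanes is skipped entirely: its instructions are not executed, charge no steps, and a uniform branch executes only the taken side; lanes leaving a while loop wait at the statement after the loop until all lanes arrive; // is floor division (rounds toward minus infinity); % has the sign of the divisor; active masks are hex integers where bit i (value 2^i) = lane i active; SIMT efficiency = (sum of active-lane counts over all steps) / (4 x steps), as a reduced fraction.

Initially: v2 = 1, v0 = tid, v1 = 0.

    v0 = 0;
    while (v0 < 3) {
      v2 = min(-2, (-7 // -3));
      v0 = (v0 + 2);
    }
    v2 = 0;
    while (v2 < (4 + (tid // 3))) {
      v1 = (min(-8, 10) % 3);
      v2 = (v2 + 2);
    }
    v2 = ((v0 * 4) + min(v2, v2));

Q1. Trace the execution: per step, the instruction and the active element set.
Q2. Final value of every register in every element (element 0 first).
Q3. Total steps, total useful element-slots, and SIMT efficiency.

step 0: v0 <- 0                      0xf
step 1: eval (v0 < 3)                0xf
step 2: v2 <- min(-2, (-7 // -3))    0xf
step 3: v0 <- (v0 + 2)               0xf
step 4: eval (v0 < 3)                0xf
step 5: v2 <- min(-2, (-7 // -3))    0xf
step 6: v0 <- (v0 + 2)               0xf
step 7: eval (v0 < 3)                0xf
step 8: v2 <- 0                      0xf
step 9: eval (v2 < (4 + (tid // 3))) 0xf
step 10: v1 <- (min(-8, 10) % 3)      0xf
step 11: v2 <- (v2 + 2)               0xf
step 12: eval (v2 < (4 + (tid // 3))) 0xf
step 13: v1 <- (min(-8, 10) % 3)      0xf
step 14: v2 <- (v2 + 2)               0xf
step 15: eval (v2 < (4 + (tid // 3))) 0xf
step 16: v1 <- (min(-8, 10) % 3)      0x8
step 17: v2 <- (v2 + 2)               0x8
step 18: eval (v2 < (4 + (tid // 3))) 0x8
step 19: v2 <- ((v0 * 4) + min(v2, v2)) 0xf

Answer: 20 steps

v2: 20,20,20,22
v0: 4,4,4,4
v1: 1,1,1,1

steps = 20; useful = 71; efficiency = 71/80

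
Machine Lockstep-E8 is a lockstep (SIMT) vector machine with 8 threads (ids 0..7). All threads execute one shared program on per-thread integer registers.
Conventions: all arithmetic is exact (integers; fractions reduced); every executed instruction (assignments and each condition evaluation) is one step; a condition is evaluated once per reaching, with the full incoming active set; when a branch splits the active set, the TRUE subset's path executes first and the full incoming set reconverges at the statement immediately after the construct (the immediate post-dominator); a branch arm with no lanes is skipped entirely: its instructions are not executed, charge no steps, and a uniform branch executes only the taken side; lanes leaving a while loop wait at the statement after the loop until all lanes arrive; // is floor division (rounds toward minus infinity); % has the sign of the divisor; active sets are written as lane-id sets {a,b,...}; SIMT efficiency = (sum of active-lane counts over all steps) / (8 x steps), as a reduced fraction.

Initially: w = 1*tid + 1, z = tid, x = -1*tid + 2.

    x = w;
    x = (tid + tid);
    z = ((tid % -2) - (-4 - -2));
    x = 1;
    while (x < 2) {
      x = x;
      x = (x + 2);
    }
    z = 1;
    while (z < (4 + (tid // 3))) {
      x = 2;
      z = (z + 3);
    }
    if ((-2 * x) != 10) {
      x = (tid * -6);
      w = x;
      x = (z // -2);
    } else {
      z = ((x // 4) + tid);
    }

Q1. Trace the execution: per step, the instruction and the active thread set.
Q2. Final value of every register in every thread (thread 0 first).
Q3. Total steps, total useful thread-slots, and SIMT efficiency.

step 0: x <- w                       {0,1,2,3,4,5,6,7}
step 1: x <- (tid + tid)             {0,1,2,3,4,5,6,7}
step 2: z <- ((tid % -2) - (-4 - -2)) {0,1,2,3,4,5,6,7}
step 3: x <- 1                       {0,1,2,3,4,5,6,7}
step 4: eval (x < 2)                 {0,1,2,3,4,5,6,7}
step 5: x <- x                       {0,1,2,3,4,5,6,7}
step 6: x <- (x + 2)                 {0,1,2,3,4,5,6,7}
step 7: eval (x < 2)                 {0,1,2,3,4,5,6,7}
step 8: z <- 1                       {0,1,2,3,4,5,6,7}
step 9: eval (z < (4 + (tid // 3)))  {0,1,2,3,4,5,6,7}
step 10: x <- 2                       {0,1,2,3,4,5,6,7}
step 11: z <- (z + 3)                 {0,1,2,3,4,5,6,7}
step 12: eval (z < (4 + (tid // 3)))  {0,1,2,3,4,5,6,7}
step 13: x <- 2                       {3,4,5,6,7}
step 14: z <- (z + 3)                 {3,4,5,6,7}
step 15: eval (z < (4 + (tid // 3)))  {3,4,5,6,7}
step 16: eval ((-2 * x) != 10)        {0,1,2,3,4,5,6,7}
step 17: x <- (tid * -6)              {0,1,2,3,4,5,6,7}
step 18: w <- x                       {0,1,2,3,4,5,6,7}
step 19: x <- (z // -2)               {0,1,2,3,4,5,6,7}

Answer: 20 steps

w: 0,-6,-12,-18,-24,-30,-36,-42
z: 4,4,4,7,7,7,7,7
x: -2,-2,-2,-4,-4,-4,-4,-4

steps = 20; useful = 151; efficiency = 151/160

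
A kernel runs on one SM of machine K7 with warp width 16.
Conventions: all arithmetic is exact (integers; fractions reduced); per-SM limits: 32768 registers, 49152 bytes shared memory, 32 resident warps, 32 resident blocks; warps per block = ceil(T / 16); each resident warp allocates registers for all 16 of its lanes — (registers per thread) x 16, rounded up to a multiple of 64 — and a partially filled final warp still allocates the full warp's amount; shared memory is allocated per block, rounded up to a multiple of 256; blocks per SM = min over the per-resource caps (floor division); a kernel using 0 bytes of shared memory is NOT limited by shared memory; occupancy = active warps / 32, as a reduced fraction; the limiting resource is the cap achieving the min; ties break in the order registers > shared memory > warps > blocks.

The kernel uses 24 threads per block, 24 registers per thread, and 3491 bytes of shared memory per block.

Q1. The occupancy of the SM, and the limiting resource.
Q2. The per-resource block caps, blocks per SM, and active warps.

Answer: occupancy 13/16, limited by shared memory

registers: 42 blocks
shared memory: 13 blocks
warps: 16 blocks
blocks: 32 blocks

Answer: 13 blocks, 26 active warps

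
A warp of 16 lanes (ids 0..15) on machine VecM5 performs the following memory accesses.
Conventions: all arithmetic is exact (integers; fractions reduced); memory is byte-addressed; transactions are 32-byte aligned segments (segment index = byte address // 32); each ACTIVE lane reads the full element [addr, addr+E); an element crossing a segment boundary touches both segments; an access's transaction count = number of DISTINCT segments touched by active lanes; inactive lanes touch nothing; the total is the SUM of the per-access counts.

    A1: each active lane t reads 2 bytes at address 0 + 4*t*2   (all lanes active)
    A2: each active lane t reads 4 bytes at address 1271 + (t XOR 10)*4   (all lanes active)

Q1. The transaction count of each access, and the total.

A1: 4 transactions
A2: 3 transactions

Answer: 4,3; total 7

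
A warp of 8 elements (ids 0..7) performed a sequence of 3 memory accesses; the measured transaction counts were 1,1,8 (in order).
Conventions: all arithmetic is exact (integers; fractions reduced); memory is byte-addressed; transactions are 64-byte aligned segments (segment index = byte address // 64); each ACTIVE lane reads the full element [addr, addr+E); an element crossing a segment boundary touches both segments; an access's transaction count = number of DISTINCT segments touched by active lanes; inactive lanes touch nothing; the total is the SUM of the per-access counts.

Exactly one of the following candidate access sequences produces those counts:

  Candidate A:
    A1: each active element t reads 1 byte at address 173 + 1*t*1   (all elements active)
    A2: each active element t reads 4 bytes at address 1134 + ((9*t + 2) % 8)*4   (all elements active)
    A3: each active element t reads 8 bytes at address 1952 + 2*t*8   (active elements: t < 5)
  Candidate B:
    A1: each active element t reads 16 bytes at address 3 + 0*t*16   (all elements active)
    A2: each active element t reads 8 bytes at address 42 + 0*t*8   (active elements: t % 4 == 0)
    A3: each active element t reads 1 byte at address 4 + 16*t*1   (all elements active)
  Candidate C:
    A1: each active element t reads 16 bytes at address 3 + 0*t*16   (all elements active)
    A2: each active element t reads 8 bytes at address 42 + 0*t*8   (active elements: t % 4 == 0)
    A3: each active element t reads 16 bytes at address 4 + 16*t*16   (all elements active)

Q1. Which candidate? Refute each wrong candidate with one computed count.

A: A2 gives 2 transactions, not 1
B: A3 gives 2 transactions, not 8
C: all counts match (1,1,8)

Answer: C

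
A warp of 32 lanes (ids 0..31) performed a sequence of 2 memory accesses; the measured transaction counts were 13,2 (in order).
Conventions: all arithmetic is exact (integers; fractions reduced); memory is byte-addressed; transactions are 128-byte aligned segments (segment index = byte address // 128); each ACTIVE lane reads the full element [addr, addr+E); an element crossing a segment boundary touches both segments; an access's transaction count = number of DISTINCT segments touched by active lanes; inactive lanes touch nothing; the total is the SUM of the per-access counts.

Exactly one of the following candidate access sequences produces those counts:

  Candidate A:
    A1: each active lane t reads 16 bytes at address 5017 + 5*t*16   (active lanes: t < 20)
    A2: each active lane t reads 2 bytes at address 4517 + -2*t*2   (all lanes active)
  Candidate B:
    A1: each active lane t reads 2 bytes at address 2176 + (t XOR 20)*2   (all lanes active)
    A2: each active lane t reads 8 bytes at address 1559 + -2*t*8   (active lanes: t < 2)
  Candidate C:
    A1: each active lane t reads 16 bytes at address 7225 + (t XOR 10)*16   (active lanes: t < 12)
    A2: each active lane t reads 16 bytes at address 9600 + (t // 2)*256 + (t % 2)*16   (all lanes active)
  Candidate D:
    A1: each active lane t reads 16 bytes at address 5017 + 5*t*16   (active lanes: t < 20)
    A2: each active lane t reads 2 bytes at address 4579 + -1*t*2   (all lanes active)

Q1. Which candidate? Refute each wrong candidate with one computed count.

B: A1 gives 1 transaction, not 13
C: A1 gives 3 transactions, not 13
D: A2 gives 1 transaction, not 2
A: all counts match (13,2)

Answer: A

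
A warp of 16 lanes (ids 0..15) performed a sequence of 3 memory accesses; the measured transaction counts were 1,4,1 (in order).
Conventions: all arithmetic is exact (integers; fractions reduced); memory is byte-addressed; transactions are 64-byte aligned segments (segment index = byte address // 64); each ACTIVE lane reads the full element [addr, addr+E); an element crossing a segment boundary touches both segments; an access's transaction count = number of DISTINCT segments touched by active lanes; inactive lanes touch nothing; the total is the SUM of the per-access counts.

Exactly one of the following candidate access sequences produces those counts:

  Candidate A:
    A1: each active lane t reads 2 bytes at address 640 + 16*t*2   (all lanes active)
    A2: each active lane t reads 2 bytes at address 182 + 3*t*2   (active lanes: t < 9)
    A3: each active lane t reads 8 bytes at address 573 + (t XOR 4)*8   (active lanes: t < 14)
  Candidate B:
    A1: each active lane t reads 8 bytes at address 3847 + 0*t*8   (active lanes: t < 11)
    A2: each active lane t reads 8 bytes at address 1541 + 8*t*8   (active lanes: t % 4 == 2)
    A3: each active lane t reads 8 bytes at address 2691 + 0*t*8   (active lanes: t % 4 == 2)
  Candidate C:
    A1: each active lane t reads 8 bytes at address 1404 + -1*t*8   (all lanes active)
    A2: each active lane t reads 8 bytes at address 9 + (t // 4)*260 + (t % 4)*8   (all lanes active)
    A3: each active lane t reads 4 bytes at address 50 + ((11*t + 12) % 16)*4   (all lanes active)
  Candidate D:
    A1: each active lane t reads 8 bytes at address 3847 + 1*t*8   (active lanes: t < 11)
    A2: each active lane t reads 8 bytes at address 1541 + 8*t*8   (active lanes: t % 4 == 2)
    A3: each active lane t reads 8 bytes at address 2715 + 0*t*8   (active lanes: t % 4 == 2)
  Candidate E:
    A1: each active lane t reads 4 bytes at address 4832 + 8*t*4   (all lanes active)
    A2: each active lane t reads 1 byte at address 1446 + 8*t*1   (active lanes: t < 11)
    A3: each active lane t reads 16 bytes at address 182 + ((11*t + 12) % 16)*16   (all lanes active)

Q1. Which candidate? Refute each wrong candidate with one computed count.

A: A1 gives 8 transactions, not 1
C: A1 gives 3 transactions, not 1
D: A1 gives 2 transactions, not 1
E: A1 gives 9 transactions, not 1
B: all counts match (1,4,1)

Answer: B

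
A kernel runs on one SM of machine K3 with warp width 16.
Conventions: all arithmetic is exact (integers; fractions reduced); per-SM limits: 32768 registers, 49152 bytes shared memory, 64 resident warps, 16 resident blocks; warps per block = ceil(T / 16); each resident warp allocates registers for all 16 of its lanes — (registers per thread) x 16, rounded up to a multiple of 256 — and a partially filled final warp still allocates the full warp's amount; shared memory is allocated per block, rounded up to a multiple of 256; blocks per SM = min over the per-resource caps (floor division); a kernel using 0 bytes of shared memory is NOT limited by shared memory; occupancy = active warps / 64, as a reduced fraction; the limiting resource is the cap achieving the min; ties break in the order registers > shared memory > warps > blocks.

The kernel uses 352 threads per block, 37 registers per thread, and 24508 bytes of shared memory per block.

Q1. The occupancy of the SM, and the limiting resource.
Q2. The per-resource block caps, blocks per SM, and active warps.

Answer: occupancy 11/32, limited by registers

registers: 1 block
shared memory: 2 blocks
warps: 2 blocks
blocks: 16 blocks

Answer: 1 block, 22 active warps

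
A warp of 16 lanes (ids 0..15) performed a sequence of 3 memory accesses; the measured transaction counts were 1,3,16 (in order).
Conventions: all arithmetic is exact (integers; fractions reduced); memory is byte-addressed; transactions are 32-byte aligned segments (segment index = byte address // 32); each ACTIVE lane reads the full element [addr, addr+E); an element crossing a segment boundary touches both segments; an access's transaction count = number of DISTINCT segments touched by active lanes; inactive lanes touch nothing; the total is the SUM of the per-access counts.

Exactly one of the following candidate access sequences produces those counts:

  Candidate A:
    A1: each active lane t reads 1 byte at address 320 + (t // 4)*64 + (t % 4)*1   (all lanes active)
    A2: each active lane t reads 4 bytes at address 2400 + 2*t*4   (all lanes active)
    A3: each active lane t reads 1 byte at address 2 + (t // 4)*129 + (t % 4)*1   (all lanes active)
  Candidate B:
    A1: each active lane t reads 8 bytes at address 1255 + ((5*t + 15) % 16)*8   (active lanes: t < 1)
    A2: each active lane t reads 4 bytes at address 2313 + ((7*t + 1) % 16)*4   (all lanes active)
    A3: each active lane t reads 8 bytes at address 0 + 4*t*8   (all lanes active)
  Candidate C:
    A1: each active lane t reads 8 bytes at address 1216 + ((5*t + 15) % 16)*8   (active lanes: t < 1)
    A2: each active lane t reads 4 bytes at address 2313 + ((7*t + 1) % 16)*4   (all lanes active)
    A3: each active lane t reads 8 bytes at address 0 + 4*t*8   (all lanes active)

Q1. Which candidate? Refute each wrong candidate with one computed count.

A: A1 gives 4 transactions, not 1
B: A1 gives 2 transactions, not 1
C: all counts match (1,3,16)

Answer: C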